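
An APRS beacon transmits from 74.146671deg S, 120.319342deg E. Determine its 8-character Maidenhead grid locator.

PB05du84

Offset from 180°W / 90°S: lon 300.31934°, lat 15.85333°.
Field (20°×10°, letters A–R): 300.31934/20 → 15 → P, 15.85333/10 → 1 → B; chars PB.
Square (2°×1°, digits 0–9): 0.31934/2 → 0, 5.85333/1 → 5; chars 05.
Subsquare (5′×2.5′, letters a–x): 0.31934/0.0833333 → 3 → d, 0.85333/0.0416667 → 20 → u; chars du.
Extended square (30″×15″, digits 0–9): 0.06934/0.00833333 → 8, 0.02000/0.00416667 → 4; chars 84.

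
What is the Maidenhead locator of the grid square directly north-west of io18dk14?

IO18dk05

Longitude extended square 1; −1 → 0.
Latitude extended square 4; +1 → 5.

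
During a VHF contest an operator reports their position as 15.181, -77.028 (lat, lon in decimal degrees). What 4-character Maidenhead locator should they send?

Offset from 180°W / 90°S: lon 102.97°, lat 105.18°.
Field (20°×10°, letters A–R): lon ⌊102.97/20⌋ = 5 → F; lat ⌊105.18/10⌋ = 10 → K.
Square (2°×1°, digits 0–9): lon ⌊2.97/2⌋ = 1; lat ⌊5.18/1⌋ = 5.

FK15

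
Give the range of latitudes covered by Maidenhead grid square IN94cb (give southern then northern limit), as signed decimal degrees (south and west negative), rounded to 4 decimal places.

44.0417, 44.0833

Field I=8, N=13: +8·20° lon, +13·10° lat → SW at lon -20°, lat 40°.
Square 9, 4: +9·2° lon, +4·1° lat → SW at lon -2°, lat 44°.
Subsquare c=2, b=1: +2·0.0833333° lon, +1·0.0416667° lat → SW at lon -1.83333°, lat 44.0417°.
Cell spans 0.0833333° lon × 0.0416667° lat.
south 44.0417, north 44.0833.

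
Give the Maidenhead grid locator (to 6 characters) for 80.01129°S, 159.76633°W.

BA09cx

Add 180° to longitude and 90° to latitude: 20.2337, 9.9887.
Field: 20.2337/20 → 1 → B, 9.9887/10 → 0 → A; chars BA.
Square: 0.2337/2 → 0, 9.9887/1 → 9; chars 09.
Subsquare: 0.2337/0.0833333 → 2 → c, 0.9887/0.0416667 → 23 → x; chars cx.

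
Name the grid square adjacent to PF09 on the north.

Latitude square 9; +1 → 10, wraps to 0, carry into field.
Latitude field F = 5; +1 → 6 = G.
The longitude characters are unchanged.

PG00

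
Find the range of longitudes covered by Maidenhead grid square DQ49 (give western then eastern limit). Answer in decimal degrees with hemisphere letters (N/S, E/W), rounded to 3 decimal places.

112.000° W, 110.000° W

Field D=3, Q=16: +3·20° lon, +16·10° lat → SW at lon -120°, lat 70°.
Square 4, 9: +4·2° lon, +9·1° lat → SW at lon -112°, lat 79°.
Cell spans 2° lon × 1° lat.
west 112.000° W, east 110.000° W.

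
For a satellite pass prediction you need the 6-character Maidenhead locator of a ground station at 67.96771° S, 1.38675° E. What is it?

JC02qa

Add 180° to longitude and 90° to latitude: 181.3868, 22.0323.
Field: lon ⌊181.3868/20⌋ = 9 → J; lat ⌊22.0323/10⌋ = 2 → C.
Square: lon ⌊1.3868/2⌋ = 0; lat ⌊2.0323/1⌋ = 2.
Subsquare: lon ⌊1.3868/0.0833333⌋ = 16 → q; lat ⌊0.0323/0.0416667⌋ = 0 → a.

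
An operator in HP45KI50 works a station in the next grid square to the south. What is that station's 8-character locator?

Latitude extended square 0; −1 → -1, wraps to 9, carry into subsquare.
Latitude subsquare i = 8; −1 → 7 = h.
The longitude characters are unchanged.

HP45kh59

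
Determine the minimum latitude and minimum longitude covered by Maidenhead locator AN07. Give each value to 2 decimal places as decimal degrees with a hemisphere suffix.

47.00° N, 180.00° W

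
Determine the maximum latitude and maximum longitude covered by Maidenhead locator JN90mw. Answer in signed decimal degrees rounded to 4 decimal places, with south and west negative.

Field J=9, N=13: +9·20° lon, +13·10° lat → SW at lon 0°, lat 40°.
Square 9, 0: +9·2° lon, +0·1° lat → SW at lon 18°, lat 40°.
Subsquare m=12, w=22: +12·0.0833333° lon, +22·0.0416667° lat → SW at lon 19°, lat 40.9167°.
Cell spans 0.0833333° lon × 0.0416667° lat. NE corner is SW corner plus one full cell.
latitude 40.9583, longitude 19.0833.

40.9583, 19.0833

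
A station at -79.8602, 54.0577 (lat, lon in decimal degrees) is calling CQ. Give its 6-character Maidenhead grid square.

LB70ad

Add 180° to longitude and 90° to latitude: 234.0577, 10.1398.
Field: lon ⌊234.0577/20⌋ = 11 → L; lat ⌊10.1398/10⌋ = 1 → B.
Square: lon ⌊14.0577/2⌋ = 7; lat ⌊0.1398/1⌋ = 0.
Subsquare: lon ⌊0.0577/0.0833333⌋ = 0 → a; lat ⌊0.1398/0.0416667⌋ = 3 → d.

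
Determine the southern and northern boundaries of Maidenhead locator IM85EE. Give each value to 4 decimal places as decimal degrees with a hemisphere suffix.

Field I=8, M=12: +8·20° lon, +12·10° lat → SW at lon -20°, lat 30°.
Square 8, 5: +8·2° lon, +5·1° lat → SW at lon -4°, lat 35°.
Subsquare e=4, e=4: +4·0.0833333° lon, +4·0.0416667° lat → SW at lon -3.66667°, lat 35.1667°.
Cell spans 0.0833333° lon × 0.0416667° lat.
south 35.1667° N, north 35.2083° N.

35.1667° N, 35.2083° N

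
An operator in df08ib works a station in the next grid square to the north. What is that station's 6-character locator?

DF08ic

Latitude subsquare b = 1; +1 → 2 = c.
The longitude characters are unchanged.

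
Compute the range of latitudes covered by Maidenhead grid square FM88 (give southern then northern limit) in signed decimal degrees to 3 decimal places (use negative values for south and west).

38.000, 39.000

Field F=5, M=12: +5·20° lon, +12·10° lat → SW at lon -80°, lat 30°.
Square 8, 8: +8·2° lon, +8·1° lat → SW at lon -64°, lat 38°.
Cell spans 2° lon × 1° lat.
south 38.000, north 39.000.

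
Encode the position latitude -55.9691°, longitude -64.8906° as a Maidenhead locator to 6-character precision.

Shift to the Maidenhead origin (180°W, 90°S): lon 115.1094, lat 34.0309.
Field (20°×10°, letters A–R): lon ⌊115.1094/20⌋ = 5 → F; lat ⌊34.0309/10⌋ = 3 → D.
Square (2°×1°, digits 0–9): lon ⌊15.1094/2⌋ = 7; lat ⌊4.0309/1⌋ = 4.
Subsquare (5′×2.5′, letters a–x): lon ⌊1.1094/0.0833333⌋ = 13 → n; lat ⌊0.0309/0.0416667⌋ = 0 → a.

FD74na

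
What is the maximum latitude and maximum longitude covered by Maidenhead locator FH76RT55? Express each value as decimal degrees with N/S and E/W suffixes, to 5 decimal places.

13.18333° S, 64.53333° W

Field F=5, H=7: +5·20° lon, +7·10° lat → SW at lon -80°, lat -20°.
Square 7, 6: +7·2° lon, +6·1° lat → SW at lon -66°, lat -14°.
Subsquare r=17, t=19: +17·0.0833333° lon, +19·0.0416667° lat → SW at lon -64.5833°, lat -13.2083°.
Extended square 5, 5: +5·0.00833333° lon, +5·0.00416667° lat → SW at lon -64.5417°, lat -13.1875°.
Cell spans 0.00833333° lon × 0.00416667° lat. NE corner is SW corner plus one full cell.
latitude 13.18333° S, longitude 64.53333° W.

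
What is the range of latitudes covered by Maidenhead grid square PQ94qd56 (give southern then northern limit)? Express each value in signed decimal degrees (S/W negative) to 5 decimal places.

74.15000, 74.15417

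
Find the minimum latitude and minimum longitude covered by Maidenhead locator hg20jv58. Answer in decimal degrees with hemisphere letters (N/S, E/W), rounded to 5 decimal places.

Field H=7, G=6: +7·20° lon, +6·10° lat → SW at lon -40°, lat -30°.
Square 2, 0: +2·2° lon, +0·1° lat → SW at lon -36°, lat -30°.
Subsquare j=9, v=21: +9·0.0833333° lon, +21·0.0416667° lat → SW at lon -35.25°, lat -29.125°.
Extended square 5, 8: +5·0.00833333° lon, +8·0.00416667° lat → SW at lon -35.2083°, lat -29.0917°.
latitude 29.09167° S, longitude 35.20833° W.

29.09167° S, 35.20833° W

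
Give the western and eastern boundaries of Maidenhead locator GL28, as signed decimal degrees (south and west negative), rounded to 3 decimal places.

-56.000, -54.000

Field G=6, L=11: +6·20° lon, +11·10° lat → SW at lon -60°, lat 20°.
Square 2, 8: +2·2° lon, +8·1° lat → SW at lon -56°, lat 28°.
Cell spans 2° lon × 1° lat.
west -56.000, east -54.000.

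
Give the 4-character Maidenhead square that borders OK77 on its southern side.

OK76

Latitude square 7; −1 → 6.
The longitude characters are unchanged.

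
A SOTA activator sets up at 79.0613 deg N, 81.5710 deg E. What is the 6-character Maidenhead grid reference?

Offset from 180°W / 90°S: lon 261.5710°, lat 169.0613°.
Field (20°×10°, letters A–R): lon ⌊261.5710/20⌋ = 13 → N; lat ⌊169.0613/10⌋ = 16 → Q.
Square (2°×1°, digits 0–9): lon ⌊1.5710/2⌋ = 0; lat ⌊9.0613/1⌋ = 9.
Subsquare (5′×2.5′, letters a–x): lon ⌊1.5710/0.0833333⌋ = 18 → s; lat ⌊0.0613/0.0416667⌋ = 1 → b.

NQ09sb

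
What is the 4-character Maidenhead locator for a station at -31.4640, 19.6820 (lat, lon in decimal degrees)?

JF98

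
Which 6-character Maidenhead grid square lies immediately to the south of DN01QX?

DN01qw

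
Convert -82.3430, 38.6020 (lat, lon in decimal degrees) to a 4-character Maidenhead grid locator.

KA97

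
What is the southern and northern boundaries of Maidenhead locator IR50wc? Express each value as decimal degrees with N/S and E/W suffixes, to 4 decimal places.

80.0833° N, 80.1250° N

Field I=8, R=17: +8·20° lon, +17·10° lat → SW at lon -20°, lat 80°.
Square 5, 0: +5·2° lon, +0·1° lat → SW at lon -10°, lat 80°.
Subsquare w=22, c=2: +22·0.0833333° lon, +2·0.0416667° lat → SW at lon -8.16667°, lat 80.0833°.
Cell spans 0.0833333° lon × 0.0416667° lat.
south 80.0833° N, north 80.1250° N.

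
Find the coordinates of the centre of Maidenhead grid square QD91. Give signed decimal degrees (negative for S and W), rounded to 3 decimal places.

Field Q=16, D=3: +16·20° lon, +3·10° lat → SW at lon 140°, lat -60°.
Square 9, 1: +9·2° lon, +1·1° lat → SW at lon 158°, lat -59°.
Cell spans 2° lon × 1° lat. Centre is SW corner plus half of each.
latitude -58.500, longitude 159.000.

-58.500, 159.000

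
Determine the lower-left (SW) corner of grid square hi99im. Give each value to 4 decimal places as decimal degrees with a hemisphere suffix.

0.5000° S, 21.3333° W

Field H=7, I=8: +7·20° lon, +8·10° lat → SW at lon -40°, lat -10°.
Square 9, 9: +9·2° lon, +9·1° lat → SW at lon -22°, lat -1°.
Subsquare i=8, m=12: +8·0.0833333° lon, +12·0.0416667° lat → SW at lon -21.3333°, lat -0.5°.
latitude 0.5000° S, longitude 21.3333° W.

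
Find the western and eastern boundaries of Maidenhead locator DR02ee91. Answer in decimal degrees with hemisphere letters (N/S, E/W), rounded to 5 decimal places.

119.59167° W, 119.58333° W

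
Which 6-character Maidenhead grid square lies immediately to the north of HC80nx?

Latitude subsquare x = 23; +1 → 24, wraps to 0 = a, carry into square.
Latitude square 0; +1 → 1.
The longitude characters are unchanged.

HC81na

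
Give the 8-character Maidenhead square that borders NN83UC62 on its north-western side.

NN83uc53

Longitude extended square 6; −1 → 5.
Latitude extended square 2; +1 → 3.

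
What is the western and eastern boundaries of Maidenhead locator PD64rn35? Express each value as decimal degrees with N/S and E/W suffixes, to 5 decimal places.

Field P=15, D=3: +15·20° lon, +3·10° lat → SW at lon 120°, lat -60°.
Square 6, 4: +6·2° lon, +4·1° lat → SW at lon 132°, lat -56°.
Subsquare r=17, n=13: +17·0.0833333° lon, +13·0.0416667° lat → SW at lon 133.417°, lat -55.4583°.
Extended square 3, 5: +3·0.00833333° lon, +5·0.00416667° lat → SW at lon 133.442°, lat -55.4375°.
Cell spans 0.00833333° lon × 0.00416667° lat.
west 133.44167° E, east 133.45000° E.

133.44167° E, 133.45000° E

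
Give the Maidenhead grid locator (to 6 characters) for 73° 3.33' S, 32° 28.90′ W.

HB36sw

Add 180° to longitude and 90° to latitude: 147.5183, 16.9445.
Field (20°×10°, letters A–R): lon ⌊147.5183/20⌋ = 7 → H; lat ⌊16.9445/10⌋ = 1 → B.
Square (2°×1°, digits 0–9): lon ⌊7.5183/2⌋ = 3; lat ⌊6.9445/1⌋ = 6.
Subsquare (5′×2.5′, letters a–x): lon ⌊1.5183/0.0833333⌋ = 18 → s; lat ⌊0.9445/0.0416667⌋ = 22 → w.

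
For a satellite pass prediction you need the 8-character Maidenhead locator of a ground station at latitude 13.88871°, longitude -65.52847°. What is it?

FK73fv63

Offset from 180°W / 90°S: lon 114.47153°, lat 103.88871°.
Field: 114.47153/20 → 5 → F, 103.88871/10 → 10 → K; chars FK.
Square: 14.47153/2 → 7, 3.88871/1 → 3; chars 73.
Subsquare: 0.47153/0.0833333 → 5 → f, 0.88871/0.0416667 → 21 → v; chars fv.
Extended square: 0.05486/0.00833333 → 6, 0.01371/0.00416667 → 3; chars 63.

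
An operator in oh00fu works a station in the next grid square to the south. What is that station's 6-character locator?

OH00ft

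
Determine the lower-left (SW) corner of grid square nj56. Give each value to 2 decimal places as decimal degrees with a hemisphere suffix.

Field N=13, J=9: +13·20° lon, +9·10° lat → SW at lon 80°, lat 0°.
Square 5, 6: +5·2° lon, +6·1° lat → SW at lon 90°, lat 6°.
latitude 6.00° N, longitude 90.00° E.

6.00° N, 90.00° E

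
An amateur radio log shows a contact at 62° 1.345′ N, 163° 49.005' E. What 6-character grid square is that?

RP12va

Offset from 180°W / 90°S: lon 343.8168°, lat 152.0224°.
Field (20°×10°, letters A–R): lon ⌊343.8168/20⌋ = 17 → R; lat ⌊152.0224/10⌋ = 15 → P.
Square (2°×1°, digits 0–9): lon ⌊3.8168/2⌋ = 1; lat ⌊2.0224/1⌋ = 2.
Subsquare (5′×2.5′, letters a–x): lon ⌊1.8168/0.0833333⌋ = 21 → v; lat ⌊0.0224/0.0416667⌋ = 0 → a.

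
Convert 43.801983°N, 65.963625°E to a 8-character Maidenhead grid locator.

Offset from 180°W / 90°S: lon 245.96362°, lat 133.80198°.
Field: lon ⌊245.96362/20⌋ = 12 → M; lat ⌊133.80198/10⌋ = 13 → N.
Square: lon ⌊5.96362/2⌋ = 2; lat ⌊3.80198/1⌋ = 3.
Subsquare: lon ⌊1.96362/0.0833333⌋ = 23 → x; lat ⌊0.80198/0.0416667⌋ = 19 → t.
Extended square: lon ⌊0.04696/0.00833333⌋ = 5; lat ⌊0.01032/0.00416667⌋ = 2.

MN23xt52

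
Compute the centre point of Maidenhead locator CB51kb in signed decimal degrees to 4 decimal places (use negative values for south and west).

Field C=2, B=1: +2·20° lon, +1·10° lat → SW at lon -140°, lat -80°.
Square 5, 1: +5·2° lon, +1·1° lat → SW at lon -130°, lat -79°.
Subsquare k=10, b=1: +10·0.0833333° lon, +1·0.0416667° lat → SW at lon -129.167°, lat -78.9583°.
Cell spans 0.0833333° lon × 0.0416667° lat. Centre is SW corner plus half of each.
latitude -78.9375, longitude -129.1250.

-78.9375, -129.1250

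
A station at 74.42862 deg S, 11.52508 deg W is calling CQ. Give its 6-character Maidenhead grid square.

IB45fn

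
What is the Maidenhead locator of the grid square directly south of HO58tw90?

HO58tv99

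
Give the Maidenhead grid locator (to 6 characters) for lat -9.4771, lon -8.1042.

Offset from 180°W / 90°S: lon 171.8958°, lat 80.5229°.
Field: lon ⌊171.8958/20⌋ = 8 → I; lat ⌊80.5229/10⌋ = 8 → I.
Square: lon ⌊11.8958/2⌋ = 5; lat ⌊0.5229/1⌋ = 0.
Subsquare: lon ⌊1.8958/0.0833333⌋ = 22 → w; lat ⌊0.5229/0.0416667⌋ = 12 → m.

II50wm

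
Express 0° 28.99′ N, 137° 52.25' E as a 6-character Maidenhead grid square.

PJ80wl

Offset from 180°W / 90°S: lon 317.8708°, lat 90.4832°.
Field: lon ⌊317.8708/20⌋ = 15 → P; lat ⌊90.4832/10⌋ = 9 → J.
Square: lon ⌊17.8708/2⌋ = 8; lat ⌊0.4832/1⌋ = 0.
Subsquare: lon ⌊1.8708/0.0833333⌋ = 22 → w; lat ⌊0.4832/0.0416667⌋ = 11 → l.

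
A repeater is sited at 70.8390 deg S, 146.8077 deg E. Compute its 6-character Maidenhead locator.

QB39jd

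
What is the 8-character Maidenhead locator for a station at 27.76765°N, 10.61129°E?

Add 180° to longitude and 90° to latitude: 190.61129, 117.76765.
Field: 190.61129/20 → 9 → J, 117.76765/10 → 11 → L; chars JL.
Square: 10.61129/2 → 5, 7.76765/1 → 7; chars 57.
Subsquare: 0.61129/0.0833333 → 7 → h, 0.76765/0.0416667 → 18 → s; chars hs.
Extended square: 0.02796/0.00833333 → 3, 0.01765/0.00416667 → 4; chars 34.

JL57hs34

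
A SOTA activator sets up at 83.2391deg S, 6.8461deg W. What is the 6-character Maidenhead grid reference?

Shift to the Maidenhead origin (180°W, 90°S): lon 173.1539, lat 6.7609.
Field: 173.1539/20 → 8 → I, 6.7609/10 → 0 → A; chars IA.
Square: 13.1539/2 → 6, 6.7609/1 → 6; chars 66.
Subsquare: 1.1539/0.0833333 → 13 → n, 0.7609/0.0416667 → 18 → s; chars ns.

IA66ns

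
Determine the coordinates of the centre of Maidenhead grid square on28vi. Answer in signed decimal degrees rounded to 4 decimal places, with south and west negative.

48.3542, 105.7917

Field O=14, N=13: +14·20° lon, +13·10° lat → SW at lon 100°, lat 40°.
Square 2, 8: +2·2° lon, +8·1° lat → SW at lon 104°, lat 48°.
Subsquare v=21, i=8: +21·0.0833333° lon, +8·0.0416667° lat → SW at lon 105.75°, lat 48.3333°.
Cell spans 0.0833333° lon × 0.0416667° lat. Centre is SW corner plus half of each.
latitude 48.3542, longitude 105.7917.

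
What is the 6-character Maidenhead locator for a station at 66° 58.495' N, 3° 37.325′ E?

JP16tx

Add 180° to longitude and 90° to latitude: 183.6221, 156.9749.
Field: lon ⌊183.6221/20⌋ = 9 → J; lat ⌊156.9749/10⌋ = 15 → P.
Square: lon ⌊3.6221/2⌋ = 1; lat ⌊6.9749/1⌋ = 6.
Subsquare: lon ⌊1.6221/0.0833333⌋ = 19 → t; lat ⌊0.9749/0.0416667⌋ = 23 → x.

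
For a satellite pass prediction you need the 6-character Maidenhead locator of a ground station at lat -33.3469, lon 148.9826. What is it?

QF46lp

Offset from 180°W / 90°S: lon 328.9826°, lat 56.6531°.
Field: 328.9826/20 → 16 → Q, 56.6531/10 → 5 → F; chars QF.
Square: 8.9826/2 → 4, 6.6531/1 → 6; chars 46.
Subsquare: 0.9826/0.0833333 → 11 → l, 0.6531/0.0416667 → 15 → p; chars lp.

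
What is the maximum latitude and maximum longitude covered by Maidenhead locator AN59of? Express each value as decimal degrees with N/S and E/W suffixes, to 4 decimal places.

49.2500° N, 168.7500° W

Field A=0, N=13: +0·20° lon, +13·10° lat → SW at lon -180°, lat 40°.
Square 5, 9: +5·2° lon, +9·1° lat → SW at lon -170°, lat 49°.
Subsquare o=14, f=5: +14·0.0833333° lon, +5·0.0416667° lat → SW at lon -168.833°, lat 49.2083°.
Cell spans 0.0833333° lon × 0.0416667° lat. NE corner is SW corner plus one full cell.
latitude 49.2500° N, longitude 168.7500° W.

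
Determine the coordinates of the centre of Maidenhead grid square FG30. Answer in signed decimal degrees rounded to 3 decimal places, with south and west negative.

-29.500, -73.000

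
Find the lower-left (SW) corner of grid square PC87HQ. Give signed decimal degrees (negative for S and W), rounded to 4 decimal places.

-62.3333, 136.5833

Field P=15, C=2: +15·20° lon, +2·10° lat → SW at lon 120°, lat -70°.
Square 8, 7: +8·2° lon, +7·1° lat → SW at lon 136°, lat -63°.
Subsquare h=7, q=16: +7·0.0833333° lon, +16·0.0416667° lat → SW at lon 136.583°, lat -62.3333°.
latitude -62.3333, longitude 136.5833.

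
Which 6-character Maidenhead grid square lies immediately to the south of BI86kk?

BI86kj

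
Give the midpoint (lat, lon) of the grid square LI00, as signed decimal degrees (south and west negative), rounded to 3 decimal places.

-9.500, 41.000

Field L=11, I=8: +11·20° lon, +8·10° lat → SW at lon 40°, lat -10°.
Square 0, 0: +0·2° lon, +0·1° lat → SW at lon 40°, lat -10°.
Cell spans 2° lon × 1° lat. Centre is SW corner plus half of each.
latitude -9.500, longitude 41.000.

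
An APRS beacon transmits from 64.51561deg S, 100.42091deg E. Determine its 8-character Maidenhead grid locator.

Shift to the Maidenhead origin (180°W, 90°S): lon 280.42091, lat 25.48439.
Field: lon ⌊280.42091/20⌋ = 14 → O; lat ⌊25.48439/10⌋ = 2 → C.
Square: lon ⌊0.42091/2⌋ = 0; lat ⌊5.48439/1⌋ = 5.
Subsquare: lon ⌊0.42091/0.0833333⌋ = 5 → f; lat ⌊0.48439/0.0416667⌋ = 11 → l.
Extended square: lon ⌊0.00424/0.00833333⌋ = 0; lat ⌊0.02606/0.00416667⌋ = 6.

OC05fl06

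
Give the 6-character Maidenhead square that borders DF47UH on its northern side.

DF47ui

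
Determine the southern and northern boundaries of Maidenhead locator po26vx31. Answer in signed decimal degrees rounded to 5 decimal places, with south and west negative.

56.96250, 56.96667

Field P=15, O=14: +15·20° lon, +14·10° lat → SW at lon 120°, lat 50°.
Square 2, 6: +2·2° lon, +6·1° lat → SW at lon 124°, lat 56°.
Subsquare v=21, x=23: +21·0.0833333° lon, +23·0.0416667° lat → SW at lon 125.75°, lat 56.9583°.
Extended square 3, 1: +3·0.00833333° lon, +1·0.00416667° lat → SW at lon 125.775°, lat 56.9625°.
Cell spans 0.00833333° lon × 0.00416667° lat.
south 56.96250, north 56.96667.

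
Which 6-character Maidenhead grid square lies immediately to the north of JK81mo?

JK81mp

Latitude subsquare o = 14; +1 → 15 = p.
The longitude characters are unchanged.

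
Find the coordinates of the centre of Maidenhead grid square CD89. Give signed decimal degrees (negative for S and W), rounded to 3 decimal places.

Field C=2, D=3: +2·20° lon, +3·10° lat → SW at lon -140°, lat -60°.
Square 8, 9: +8·2° lon, +9·1° lat → SW at lon -124°, lat -51°.
Cell spans 2° lon × 1° lat. Centre is SW corner plus half of each.
latitude -50.500, longitude -123.000.

-50.500, -123.000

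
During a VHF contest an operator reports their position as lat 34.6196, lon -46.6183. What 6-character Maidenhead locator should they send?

Shift to the Maidenhead origin (180°W, 90°S): lon 133.3817, lat 124.6196.
Field: lon ⌊133.3817/20⌋ = 6 → G; lat ⌊124.6196/10⌋ = 12 → M.
Square: lon ⌊13.3817/2⌋ = 6; lat ⌊4.6196/1⌋ = 4.
Subsquare: lon ⌊1.3817/0.0833333⌋ = 16 → q; lat ⌊0.6196/0.0416667⌋ = 14 → o.

GM64qo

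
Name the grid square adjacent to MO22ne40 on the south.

MO22nd49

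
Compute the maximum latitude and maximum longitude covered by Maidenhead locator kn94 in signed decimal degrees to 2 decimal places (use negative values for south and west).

45.00, 40.00

Field K=10, N=13: +10·20° lon, +13·10° lat → SW at lon 20°, lat 40°.
Square 9, 4: +9·2° lon, +4·1° lat → SW at lon 38°, lat 44°.
Cell spans 2° lon × 1° lat. NE corner is SW corner plus one full cell.
latitude 45.00, longitude 40.00.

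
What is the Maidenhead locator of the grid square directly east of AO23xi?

AO33ai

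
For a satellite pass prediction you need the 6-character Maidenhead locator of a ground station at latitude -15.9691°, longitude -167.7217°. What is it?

AH64da

Shift to the Maidenhead origin (180°W, 90°S): lon 12.2783, lat 74.0309.
Field (20°×10°, letters A–R): lon ⌊12.2783/20⌋ = 0 → A; lat ⌊74.0309/10⌋ = 7 → H.
Square (2°×1°, digits 0–9): lon ⌊12.2783/2⌋ = 6; lat ⌊4.0309/1⌋ = 4.
Subsquare (5′×2.5′, letters a–x): lon ⌊0.2783/0.0833333⌋ = 3 → d; lat ⌊0.0309/0.0416667⌋ = 0 → a.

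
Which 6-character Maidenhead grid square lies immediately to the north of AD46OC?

Latitude subsquare c = 2; +1 → 3 = d.
The longitude characters are unchanged.

AD46od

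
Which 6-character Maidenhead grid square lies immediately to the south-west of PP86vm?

PP86ul

Longitude subsquare v = 21; −1 → 20 = u.
Latitude subsquare m = 12; −1 → 11 = l.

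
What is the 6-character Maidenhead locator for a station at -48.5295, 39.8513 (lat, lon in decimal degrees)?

KE91wl

Offset from 180°W / 90°S: lon 219.8513°, lat 41.4705°.
Field (20°×10°, letters A–R): lon ⌊219.8513/20⌋ = 10 → K; lat ⌊41.4705/10⌋ = 4 → E.
Square (2°×1°, digits 0–9): lon ⌊19.8513/2⌋ = 9; lat ⌊1.4705/1⌋ = 1.
Subsquare (5′×2.5′, letters a–x): lon ⌊1.8513/0.0833333⌋ = 22 → w; lat ⌊0.4705/0.0416667⌋ = 11 → l.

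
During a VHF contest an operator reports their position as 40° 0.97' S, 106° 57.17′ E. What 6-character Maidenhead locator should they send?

OE39lx

Add 180° to longitude and 90° to latitude: 286.9528, 49.9838.
Field (20°×10°, letters A–R): 286.9528/20 → 14 → O, 49.9838/10 → 4 → E; chars OE.
Square (2°×1°, digits 0–9): 6.9528/2 → 3, 9.9838/1 → 9; chars 39.
Subsquare (5′×2.5′, letters a–x): 0.9528/0.0833333 → 11 → l, 0.9838/0.0416667 → 23 → x; chars lx.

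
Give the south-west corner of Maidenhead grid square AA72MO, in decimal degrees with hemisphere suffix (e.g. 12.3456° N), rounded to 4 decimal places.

Field A=0, A=0: +0·20° lon, +0·10° lat → SW at lon -180°, lat -90°.
Square 7, 2: +7·2° lon, +2·1° lat → SW at lon -166°, lat -88°.
Subsquare m=12, o=14: +12·0.0833333° lon, +14·0.0416667° lat → SW at lon -165°, lat -87.4167°.
latitude 87.4167° S, longitude 165.0000° W.

87.4167° S, 165.0000° W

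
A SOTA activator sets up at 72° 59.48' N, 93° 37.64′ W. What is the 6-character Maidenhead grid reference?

EQ32ex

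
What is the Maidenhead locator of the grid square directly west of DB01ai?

CB91xi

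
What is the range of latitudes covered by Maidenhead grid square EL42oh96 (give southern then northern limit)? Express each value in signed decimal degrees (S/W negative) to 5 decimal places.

Field E=4, L=11: +4·20° lon, +11·10° lat → SW at lon -100°, lat 20°.
Square 4, 2: +4·2° lon, +2·1° lat → SW at lon -92°, lat 22°.
Subsquare o=14, h=7: +14·0.0833333° lon, +7·0.0416667° lat → SW at lon -90.8333°, lat 22.2917°.
Extended square 9, 6: +9·0.00833333° lon, +6·0.00416667° lat → SW at lon -90.7583°, lat 22.3167°.
Cell spans 0.00833333° lon × 0.00416667° lat.
south 22.31667, north 22.32083.

22.31667, 22.32083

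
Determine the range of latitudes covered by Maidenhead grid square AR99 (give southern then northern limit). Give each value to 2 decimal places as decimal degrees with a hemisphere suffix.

89.00° N, 90.00° N

Field A=0, R=17: +0·20° lon, +17·10° lat → SW at lon -180°, lat 80°.
Square 9, 9: +9·2° lon, +9·1° lat → SW at lon -162°, lat 89°.
Cell spans 2° lon × 1° lat.
south 89.00° N, north 90.00° N.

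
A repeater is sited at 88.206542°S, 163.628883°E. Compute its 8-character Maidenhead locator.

RA11tt50

Offset from 180°W / 90°S: lon 343.62888°, lat 1.79346°.
Field (20°×10°, letters A–R): 343.62888/20 → 17 → R, 1.79346/10 → 0 → A; chars RA.
Square (2°×1°, digits 0–9): 3.62888/2 → 1, 1.79346/1 → 1; chars 11.
Subsquare (5′×2.5′, letters a–x): 1.62888/0.0833333 → 19 → t, 0.79346/0.0416667 → 19 → t; chars tt.
Extended square (30″×15″, digits 0–9): 0.04555/0.00833333 → 5, 0.00179/0.00416667 → 0; chars 50.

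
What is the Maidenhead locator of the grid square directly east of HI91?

Longitude square 9; +1 → 10, wraps to 0, carry into field.
Longitude field H = 7; +1 → 8 = I.
The latitude characters are unchanged.

II01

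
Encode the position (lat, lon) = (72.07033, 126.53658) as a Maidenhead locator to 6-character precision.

Offset from 180°W / 90°S: lon 306.5366°, lat 162.0703°.
Field: lon ⌊306.5366/20⌋ = 15 → P; lat ⌊162.0703/10⌋ = 16 → Q.
Square: lon ⌊6.5366/2⌋ = 3; lat ⌊2.0703/1⌋ = 2.
Subsquare: lon ⌊0.5366/0.0833333⌋ = 6 → g; lat ⌊0.0703/0.0416667⌋ = 1 → b.

PQ32gb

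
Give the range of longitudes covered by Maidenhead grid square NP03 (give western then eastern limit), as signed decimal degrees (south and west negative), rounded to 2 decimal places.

80.00, 82.00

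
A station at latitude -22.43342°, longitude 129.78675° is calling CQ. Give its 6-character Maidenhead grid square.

PG47vn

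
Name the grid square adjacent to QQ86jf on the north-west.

QQ86ig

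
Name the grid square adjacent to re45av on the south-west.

RE35xu

Longitude subsquare a = 0; −1 → -1, wraps to 23 = x, carry into square.
Longitude square 4; −1 → 3.
Latitude subsquare v = 21; −1 → 20 = u.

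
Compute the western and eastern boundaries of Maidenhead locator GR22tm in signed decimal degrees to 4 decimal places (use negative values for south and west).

Field G=6, R=17: +6·20° lon, +17·10° lat → SW at lon -60°, lat 80°.
Square 2, 2: +2·2° lon, +2·1° lat → SW at lon -56°, lat 82°.
Subsquare t=19, m=12: +19·0.0833333° lon, +12·0.0416667° lat → SW at lon -54.4167°, lat 82.5°.
Cell spans 0.0833333° lon × 0.0416667° lat.
west -54.4167, east -54.3333.

-54.4167, -54.3333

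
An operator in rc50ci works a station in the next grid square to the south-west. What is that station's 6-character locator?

Longitude subsquare c = 2; −1 → 1 = b.
Latitude subsquare i = 8; −1 → 7 = h.

RC50bh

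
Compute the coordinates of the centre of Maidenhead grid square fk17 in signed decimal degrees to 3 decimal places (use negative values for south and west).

Field F=5, K=10: +5·20° lon, +10·10° lat → SW at lon -80°, lat 10°.
Square 1, 7: +1·2° lon, +7·1° lat → SW at lon -78°, lat 17°.
Cell spans 2° lon × 1° lat. Centre is SW corner plus half of each.
latitude 17.500, longitude -77.000.

17.500, -77.000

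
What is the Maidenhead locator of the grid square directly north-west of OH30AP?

OH20xq

Longitude subsquare a = 0; −1 → -1, wraps to 23 = x, carry into square.
Longitude square 3; −1 → 2.
Latitude subsquare p = 15; +1 → 16 = q.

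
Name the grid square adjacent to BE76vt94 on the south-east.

Longitude extended square 9; +1 → 10, wraps to 0, carry into subsquare.
Longitude subsquare v = 21; +1 → 22 = w.
Latitude extended square 4; −1 → 3.

BE76wt03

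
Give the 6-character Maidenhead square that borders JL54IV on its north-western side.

Longitude subsquare i = 8; −1 → 7 = h.
Latitude subsquare v = 21; +1 → 22 = w.

JL54hw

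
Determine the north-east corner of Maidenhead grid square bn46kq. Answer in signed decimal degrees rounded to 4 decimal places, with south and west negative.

Field B=1, N=13: +1·20° lon, +13·10° lat → SW at lon -160°, lat 40°.
Square 4, 6: +4·2° lon, +6·1° lat → SW at lon -152°, lat 46°.
Subsquare k=10, q=16: +10·0.0833333° lon, +16·0.0416667° lat → SW at lon -151.167°, lat 46.6667°.
Cell spans 0.0833333° lon × 0.0416667° lat. NE corner is SW corner plus one full cell.
latitude 46.7083, longitude -151.0833.

46.7083, -151.0833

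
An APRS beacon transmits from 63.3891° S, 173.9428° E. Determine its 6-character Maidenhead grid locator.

RC66xo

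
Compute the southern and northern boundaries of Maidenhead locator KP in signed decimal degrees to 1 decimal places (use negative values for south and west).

60.0, 70.0

Field K=10, P=15: +10·20° lon, +15·10° lat → SW at lon 20°, lat 60°.
Cell spans 20° lon × 10° lat.
south 60.0, north 70.0.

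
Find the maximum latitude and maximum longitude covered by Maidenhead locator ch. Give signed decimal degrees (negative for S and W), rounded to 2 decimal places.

-10.00, -120.00

Field C=2, H=7: +2·20° lon, +7·10° lat → SW at lon -140°, lat -20°.
Cell spans 20° lon × 10° lat. NE corner is SW corner plus one full cell.
latitude -10.00, longitude -120.00.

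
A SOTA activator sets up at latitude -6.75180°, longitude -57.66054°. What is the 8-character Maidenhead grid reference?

Shift to the Maidenhead origin (180°W, 90°S): lon 122.33946, lat 83.24820.
Field (20°×10°, letters A–R): 122.33946/20 → 6 → G, 83.24820/10 → 8 → I; chars GI.
Square (2°×1°, digits 0–9): 2.33946/2 → 1, 3.24820/1 → 3; chars 13.
Subsquare (5′×2.5′, letters a–x): 0.33946/0.0833333 → 4 → e, 0.24820/0.0416667 → 5 → f; chars ef.
Extended square (30″×15″, digits 0–9): 0.00613/0.00833333 → 0, 0.03987/0.00416667 → 9; chars 09.

GI13ef09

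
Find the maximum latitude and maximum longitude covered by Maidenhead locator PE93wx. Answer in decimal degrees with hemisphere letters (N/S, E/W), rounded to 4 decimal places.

Field P=15, E=4: +15·20° lon, +4·10° lat → SW at lon 120°, lat -50°.
Square 9, 3: +9·2° lon, +3·1° lat → SW at lon 138°, lat -47°.
Subsquare w=22, x=23: +22·0.0833333° lon, +23·0.0416667° lat → SW at lon 139.833°, lat -46.0417°.
Cell spans 0.0833333° lon × 0.0416667° lat. NE corner is SW corner plus one full cell.
latitude 46.0000° S, longitude 139.9167° E.

46.0000° S, 139.9167° E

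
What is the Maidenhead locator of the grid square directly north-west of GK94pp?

Longitude subsquare p = 15; −1 → 14 = o.
Latitude subsquare p = 15; +1 → 16 = q.

GK94oq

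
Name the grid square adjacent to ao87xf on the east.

AO97af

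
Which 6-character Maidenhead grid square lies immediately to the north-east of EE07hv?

Longitude subsquare h = 7; +1 → 8 = i.
Latitude subsquare v = 21; +1 → 22 = w.

EE07iw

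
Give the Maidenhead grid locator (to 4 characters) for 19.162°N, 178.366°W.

Offset from 180°W / 90°S: lon 1.63°, lat 109.16°.
Field: lon ⌊1.63/20⌋ = 0 → A; lat ⌊109.16/10⌋ = 10 → K.
Square: lon ⌊1.63/2⌋ = 0; lat ⌊9.16/1⌋ = 9.

AK09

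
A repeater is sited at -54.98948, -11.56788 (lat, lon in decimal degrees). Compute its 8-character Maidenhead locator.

ID45fa12

Shift to the Maidenhead origin (180°W, 90°S): lon 168.43212, lat 35.01052.
Field: lon ⌊168.43212/20⌋ = 8 → I; lat ⌊35.01052/10⌋ = 3 → D.
Square: lon ⌊8.43212/2⌋ = 4; lat ⌊5.01052/1⌋ = 5.
Subsquare: lon ⌊0.43212/0.0833333⌋ = 5 → f; lat ⌊0.01052/0.0416667⌋ = 0 → a.
Extended square: lon ⌊0.01545/0.00833333⌋ = 1; lat ⌊0.01052/0.00416667⌋ = 2.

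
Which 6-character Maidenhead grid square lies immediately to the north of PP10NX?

Latitude subsquare x = 23; +1 → 24, wraps to 0 = a, carry into square.
Latitude square 0; +1 → 1.
The longitude characters are unchanged.

PP11na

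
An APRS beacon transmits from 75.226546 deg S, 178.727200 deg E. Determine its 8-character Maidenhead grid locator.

RB94is75

Offset from 180°W / 90°S: lon 358.72720°, lat 14.77345°.
Field: 358.72720/20 → 17 → R, 14.77345/10 → 1 → B; chars RB.
Square: 18.72720/2 → 9, 4.77345/1 → 4; chars 94.
Subsquare: 0.72720/0.0833333 → 8 → i, 0.77345/0.0416667 → 18 → s; chars is.
Extended square: 0.06053/0.00833333 → 7, 0.02345/0.00416667 → 5; chars 75.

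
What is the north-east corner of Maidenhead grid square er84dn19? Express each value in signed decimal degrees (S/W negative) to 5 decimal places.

84.58333, -83.73333

Field E=4, R=17: +4·20° lon, +17·10° lat → SW at lon -100°, lat 80°.
Square 8, 4: +8·2° lon, +4·1° lat → SW at lon -84°, lat 84°.
Subsquare d=3, n=13: +3·0.0833333° lon, +13·0.0416667° lat → SW at lon -83.75°, lat 84.5417°.
Extended square 1, 9: +1·0.00833333° lon, +9·0.00416667° lat → SW at lon -83.7417°, lat 84.5792°.
Cell spans 0.00833333° lon × 0.00416667° lat. NE corner is SW corner plus one full cell.
latitude 84.58333, longitude -83.73333.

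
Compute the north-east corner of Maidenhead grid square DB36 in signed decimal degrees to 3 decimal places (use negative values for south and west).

-73.000, -112.000

Field D=3, B=1: +3·20° lon, +1·10° lat → SW at lon -120°, lat -80°.
Square 3, 6: +3·2° lon, +6·1° lat → SW at lon -114°, lat -74°.
Cell spans 2° lon × 1° lat. NE corner is SW corner plus one full cell.
latitude -73.000, longitude -112.000.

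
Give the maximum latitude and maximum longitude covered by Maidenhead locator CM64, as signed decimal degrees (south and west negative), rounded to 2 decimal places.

Field C=2, M=12: +2·20° lon, +12·10° lat → SW at lon -140°, lat 30°.
Square 6, 4: +6·2° lon, +4·1° lat → SW at lon -128°, lat 34°.
Cell spans 2° lon × 1° lat. NE corner is SW corner plus one full cell.
latitude 35.00, longitude -126.00.

35.00, -126.00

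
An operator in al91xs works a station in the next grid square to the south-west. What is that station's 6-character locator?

AL91wr

Longitude subsquare x = 23; −1 → 22 = w.
Latitude subsquare s = 18; −1 → 17 = r.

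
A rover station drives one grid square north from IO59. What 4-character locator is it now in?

Latitude square 9; +1 → 10, wraps to 0, carry into field.
Latitude field O = 14; +1 → 15 = P.
The longitude characters are unchanged.

IP50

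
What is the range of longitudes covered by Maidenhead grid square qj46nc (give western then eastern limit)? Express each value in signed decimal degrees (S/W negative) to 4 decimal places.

149.0833, 149.1667

Field Q=16, J=9: +16·20° lon, +9·10° lat → SW at lon 140°, lat 0°.
Square 4, 6: +4·2° lon, +6·1° lat → SW at lon 148°, lat 6°.
Subsquare n=13, c=2: +13·0.0833333° lon, +2·0.0416667° lat → SW at lon 149.083°, lat 6.08333°.
Cell spans 0.0833333° lon × 0.0416667° lat.
west 149.0833, east 149.1667.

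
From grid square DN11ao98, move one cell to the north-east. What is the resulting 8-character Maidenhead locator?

Longitude extended square 9; +1 → 10, wraps to 0, carry into subsquare.
Longitude subsquare a = 0; +1 → 1 = b.
Latitude extended square 8; +1 → 9.

DN11bo09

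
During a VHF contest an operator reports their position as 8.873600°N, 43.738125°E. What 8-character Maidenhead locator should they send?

Shift to the Maidenhead origin (180°W, 90°S): lon 223.73812, lat 98.87360.
Field: lon ⌊223.73812/20⌋ = 11 → L; lat ⌊98.87360/10⌋ = 9 → J.
Square: lon ⌊3.73812/2⌋ = 1; lat ⌊8.87360/1⌋ = 8.
Subsquare: lon ⌊1.73812/0.0833333⌋ = 20 → u; lat ⌊0.87360/0.0416667⌋ = 20 → u.
Extended square: lon ⌊0.07146/0.00833333⌋ = 8; lat ⌊0.04027/0.00416667⌋ = 9.

LJ18uu89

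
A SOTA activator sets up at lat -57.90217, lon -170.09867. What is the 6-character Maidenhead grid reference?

Shift to the Maidenhead origin (180°W, 90°S): lon 9.9013, lat 32.0978.
Field: lon ⌊9.9013/20⌋ = 0 → A; lat ⌊32.0978/10⌋ = 3 → D.
Square: lon ⌊9.9013/2⌋ = 4; lat ⌊2.0978/1⌋ = 2.
Subsquare: lon ⌊1.9013/0.0833333⌋ = 22 → w; lat ⌊0.0978/0.0416667⌋ = 2 → c.

AD42wc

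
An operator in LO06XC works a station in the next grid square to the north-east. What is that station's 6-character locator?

LO16ad

Longitude subsquare x = 23; +1 → 24, wraps to 0 = a, carry into square.
Longitude square 0; +1 → 1.
Latitude subsquare c = 2; +1 → 3 = d.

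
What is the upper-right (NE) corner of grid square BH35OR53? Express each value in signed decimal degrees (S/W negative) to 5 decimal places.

Field B=1, H=7: +1·20° lon, +7·10° lat → SW at lon -160°, lat -20°.
Square 3, 5: +3·2° lon, +5·1° lat → SW at lon -154°, lat -15°.
Subsquare o=14, r=17: +14·0.0833333° lon, +17·0.0416667° lat → SW at lon -152.833°, lat -14.2917°.
Extended square 5, 3: +5·0.00833333° lon, +3·0.00416667° lat → SW at lon -152.792°, lat -14.2792°.
Cell spans 0.00833333° lon × 0.00416667° lat. NE corner is SW corner plus one full cell.
latitude -14.27500, longitude -152.78333.

-14.27500, -152.78333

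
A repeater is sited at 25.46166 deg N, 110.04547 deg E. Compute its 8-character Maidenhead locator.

OL55al50

Offset from 180°W / 90°S: lon 290.04547°, lat 115.46166°.
Field (20°×10°, letters A–R): lon ⌊290.04547/20⌋ = 14 → O; lat ⌊115.46166/10⌋ = 11 → L.
Square (2°×1°, digits 0–9): lon ⌊10.04547/2⌋ = 5; lat ⌊5.46166/1⌋ = 5.
Subsquare (5′×2.5′, letters a–x): lon ⌊0.04547/0.0833333⌋ = 0 → a; lat ⌊0.46166/0.0416667⌋ = 11 → l.
Extended square (30″×15″, digits 0–9): lon ⌊0.04547/0.00833333⌋ = 5; lat ⌊0.00333/0.00416667⌋ = 0.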